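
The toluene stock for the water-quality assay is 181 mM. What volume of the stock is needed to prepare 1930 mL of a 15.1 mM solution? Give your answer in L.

V₁ = C₂V₂/C₁ = 15.1 × 1930 / 181 = 161 mL = 0.161 L.

0.161 L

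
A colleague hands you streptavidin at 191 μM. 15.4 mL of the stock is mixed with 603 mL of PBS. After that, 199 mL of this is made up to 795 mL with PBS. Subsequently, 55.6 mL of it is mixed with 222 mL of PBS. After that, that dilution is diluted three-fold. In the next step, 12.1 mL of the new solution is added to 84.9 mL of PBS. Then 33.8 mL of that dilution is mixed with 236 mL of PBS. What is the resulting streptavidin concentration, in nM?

1.24 nM

Overall dilution factor = 40.16 × 3.995 × 4.993 × 3 × 8.017 × 7.982 = 1.54 × 10⁵.
191 μM / 1.54 × 10⁵ = 1.24 × 10⁻³ μM = 1.24 nM.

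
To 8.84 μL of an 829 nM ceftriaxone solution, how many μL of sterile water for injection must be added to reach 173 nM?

33.5 μL

V₂ = C₁V₁/C₂ = 829 × 8.84 / 173 = 42.4 μL.
Diluent to add = V₂ − V₁ = 42.4 − 8.84 = 33.5 μL.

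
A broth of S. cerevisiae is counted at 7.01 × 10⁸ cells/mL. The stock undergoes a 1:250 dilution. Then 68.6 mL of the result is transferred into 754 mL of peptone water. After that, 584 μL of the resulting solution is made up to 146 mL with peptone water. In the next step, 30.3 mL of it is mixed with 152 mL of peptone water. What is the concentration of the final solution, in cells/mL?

155 cells/mL

Overall dilution factor = 250 × 11.99 × 250 × 6.017 = 4.51 × 10⁶.
7.01 × 10⁸ cells/mL / 4.51 × 10⁶ = 155 cells/mL.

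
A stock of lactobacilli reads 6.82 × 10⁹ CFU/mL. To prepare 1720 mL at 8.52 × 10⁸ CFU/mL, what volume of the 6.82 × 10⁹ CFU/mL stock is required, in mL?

V₁ = C₂V₂/C₁ = 8.52 × 10⁸ × 1720 / 6.82 × 10⁹ = 215 mL.

215 mL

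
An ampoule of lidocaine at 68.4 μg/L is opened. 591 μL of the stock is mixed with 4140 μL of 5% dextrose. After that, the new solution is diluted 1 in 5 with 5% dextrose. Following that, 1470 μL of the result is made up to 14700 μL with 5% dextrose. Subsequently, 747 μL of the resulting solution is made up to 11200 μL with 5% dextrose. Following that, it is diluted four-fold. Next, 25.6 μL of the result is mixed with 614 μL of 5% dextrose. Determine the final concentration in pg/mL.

Overall dilution factor = 8.005 × 5 × 10 × 14.99 × 4 × 24.98 = 6.00 × 10⁵.
68.4 μg/L / 6.00 × 10⁵ = 1.14 × 10⁻⁴ μg/L = 0.114 pg/mL.

0.114 pg/mL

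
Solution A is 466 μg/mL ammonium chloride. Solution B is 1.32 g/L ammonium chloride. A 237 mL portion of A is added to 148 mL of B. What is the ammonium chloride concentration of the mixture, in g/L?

C_B = 1.32 g/L = 1320 μg/mL.
C_mix = (C_A·V_A + C_B·V_B)/(V_A + V_B) = (466×237 + 1320×148) / 385.0 = 794 μg/mL = 0.794 g/L.

0.794 g/L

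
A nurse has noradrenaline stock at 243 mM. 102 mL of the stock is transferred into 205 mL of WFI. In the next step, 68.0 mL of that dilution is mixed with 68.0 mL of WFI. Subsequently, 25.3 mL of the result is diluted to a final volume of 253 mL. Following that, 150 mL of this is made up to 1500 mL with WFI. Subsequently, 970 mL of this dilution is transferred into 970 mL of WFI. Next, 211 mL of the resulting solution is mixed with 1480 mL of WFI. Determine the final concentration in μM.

Overall dilution factor = 3.010 × 2 × 10 × 10 × 2 × 8.014 = 9648.
243 mM / 9648 = 0.0252 mM = 25.2 μM.

25.2 μM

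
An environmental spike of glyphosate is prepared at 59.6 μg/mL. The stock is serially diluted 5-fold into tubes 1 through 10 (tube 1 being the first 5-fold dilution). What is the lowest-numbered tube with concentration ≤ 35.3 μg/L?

Tube n has concentration 59.6 μg/mL / 5ⁿ.
Need 5ⁿ ≥ 59.6 μg/mL / 35.3 μg/L = 1688, so n ≥ 4.62.
First such tube: n = 5.

tube 5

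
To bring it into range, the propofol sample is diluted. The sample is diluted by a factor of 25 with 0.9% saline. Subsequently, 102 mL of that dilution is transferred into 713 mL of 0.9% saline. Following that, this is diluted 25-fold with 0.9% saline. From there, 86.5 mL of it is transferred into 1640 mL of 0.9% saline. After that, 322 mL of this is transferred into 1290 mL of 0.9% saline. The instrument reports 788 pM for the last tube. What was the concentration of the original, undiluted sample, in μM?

Overall dilution factor = 25 × 7.990 × 25 × 19.96 × 5.006 = 4.99 × 10⁵.
Original = 788 pM × 4.99 × 10⁵ = 3.93 × 10⁸ pM = 393 μM.

393 μM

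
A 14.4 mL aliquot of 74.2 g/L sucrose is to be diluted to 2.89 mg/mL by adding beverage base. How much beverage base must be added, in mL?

2.89 mg/mL = 2.89 g/L.
V₂ = C₁V₁/C₂ = 74.2 × 14.4 / 2.89 = 370 mL.
Diluent to add = V₂ − V₁ = 370 − 14.4 = 355 mL.

355 mL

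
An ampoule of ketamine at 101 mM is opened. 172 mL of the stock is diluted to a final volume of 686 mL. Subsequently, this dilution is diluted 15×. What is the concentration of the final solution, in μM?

Overall dilution factor = 3.988 × 15 = 59.8.
101 mM / 59.8 = 1.69 mM = 1690 μM.

1690 μM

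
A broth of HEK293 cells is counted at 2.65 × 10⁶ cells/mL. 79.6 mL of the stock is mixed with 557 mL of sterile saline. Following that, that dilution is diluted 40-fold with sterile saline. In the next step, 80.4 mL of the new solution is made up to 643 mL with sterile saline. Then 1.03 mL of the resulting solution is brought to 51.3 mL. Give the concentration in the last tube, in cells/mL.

20.8 cells/mL

Overall dilution factor = 7.997 × 40 × 7.998 × 49.81 = 1.27 × 10⁵.
2.65 × 10⁶ cells/mL / 1.27 × 10⁵ = 20.8 cells/mL.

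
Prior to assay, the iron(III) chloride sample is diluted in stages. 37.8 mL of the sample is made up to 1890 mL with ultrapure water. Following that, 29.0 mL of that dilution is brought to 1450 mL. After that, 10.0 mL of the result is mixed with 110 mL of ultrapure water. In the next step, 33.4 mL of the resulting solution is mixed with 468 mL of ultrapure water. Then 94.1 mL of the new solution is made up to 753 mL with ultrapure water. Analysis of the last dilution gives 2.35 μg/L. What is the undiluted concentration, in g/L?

8.47 g/L

Overall dilution factor = 50 × 50 × 12 × 15.01 × 8.002 = 3.60 × 10⁶.
Original = 2.35 μg/L × 3.60 × 10⁶ = 8.47 × 10⁶ μg/L = 8.47 g/L.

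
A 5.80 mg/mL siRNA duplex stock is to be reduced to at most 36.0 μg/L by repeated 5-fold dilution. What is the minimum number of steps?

8

Need 5ⁿ ≥ 1.61 × 10⁵, so n ≥ log(1.61 × 10⁵)/log(5) = 7.45.
Minimum whole steps: n = 8.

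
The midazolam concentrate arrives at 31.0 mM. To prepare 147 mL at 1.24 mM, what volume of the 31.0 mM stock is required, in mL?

5.88 mL

V₁ = C₂V₂/C₁ = 1.24 × 147 / 31.0 = 5.88 mL.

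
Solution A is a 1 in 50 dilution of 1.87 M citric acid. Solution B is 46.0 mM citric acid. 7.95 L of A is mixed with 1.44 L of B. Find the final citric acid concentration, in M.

C_A = 1.87 M / 50 = 0.0374 M.
C_B = 46.0 mM = 0.0460 M.
C_mix = (C_A·V_A + C_B·V_B)/(V_A + V_B) = (0.0374×7.95 + 0.0460×1.44) / 9.390 = 0.0387 M.

0.0387 M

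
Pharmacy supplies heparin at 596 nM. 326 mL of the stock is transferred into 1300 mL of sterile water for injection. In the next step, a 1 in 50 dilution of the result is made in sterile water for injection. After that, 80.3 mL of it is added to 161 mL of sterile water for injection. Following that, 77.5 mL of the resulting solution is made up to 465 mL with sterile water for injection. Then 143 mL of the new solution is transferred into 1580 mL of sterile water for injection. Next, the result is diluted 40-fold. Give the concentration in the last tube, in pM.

Overall dilution factor = 4.988 × 50 × 3.005 × 6 × 12.05 × 40 = 2.17 × 10⁶.
596 nM / 2.17 × 10⁶ = 2.75 × 10⁻⁴ nM = 0.275 pM.

0.275 pM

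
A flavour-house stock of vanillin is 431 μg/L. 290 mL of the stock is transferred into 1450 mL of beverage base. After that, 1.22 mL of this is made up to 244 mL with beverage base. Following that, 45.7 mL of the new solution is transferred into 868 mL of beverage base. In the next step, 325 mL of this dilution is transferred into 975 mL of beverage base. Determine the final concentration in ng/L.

4.49 ng/L

Overall dilution factor = 6 × 200 × 19.99 × 4 = 9.60 × 10⁴.
431 μg/L / 9.60 × 10⁴ = 4.49 × 10⁻³ μg/L = 4.49 ng/L.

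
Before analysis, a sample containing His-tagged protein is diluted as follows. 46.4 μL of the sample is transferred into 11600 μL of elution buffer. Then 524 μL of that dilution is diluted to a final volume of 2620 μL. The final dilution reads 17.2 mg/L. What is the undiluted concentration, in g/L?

Overall dilution factor = 251 × 5 = 1255.
Original = 17.2 mg/L × 1255 = 2.16 × 10⁴ mg/L = 21.6 g/L.

21.6 g/L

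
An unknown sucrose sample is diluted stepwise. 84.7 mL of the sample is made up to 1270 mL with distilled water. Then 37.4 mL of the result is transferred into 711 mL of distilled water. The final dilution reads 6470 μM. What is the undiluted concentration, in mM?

1940 mM

Overall dilution factor = 14.99 × 20.01 = 300.
Original = 6470 μM × 300 = 1.94 × 10⁶ μM = 1940 mM.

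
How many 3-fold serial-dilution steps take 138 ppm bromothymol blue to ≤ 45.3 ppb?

8

Need 3ⁿ ≥ 3046, so n ≥ log(3046)/log(3) = 7.30.
Minimum whole steps: n = 8.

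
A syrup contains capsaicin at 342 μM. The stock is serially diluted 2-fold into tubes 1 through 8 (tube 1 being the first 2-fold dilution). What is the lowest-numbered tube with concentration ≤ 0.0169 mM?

tube 5

Tube n has concentration 342 μM / 2ⁿ.
Need 2ⁿ ≥ 342 μM / 0.0169 mM = 20.2, so n ≥ 4.34.
First such tube: n = 5.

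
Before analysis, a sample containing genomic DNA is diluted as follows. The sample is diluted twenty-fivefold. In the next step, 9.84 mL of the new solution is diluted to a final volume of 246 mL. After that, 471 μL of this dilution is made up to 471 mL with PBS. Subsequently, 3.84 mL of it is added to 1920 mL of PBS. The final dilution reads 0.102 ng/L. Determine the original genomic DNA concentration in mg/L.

31.9 mg/L

Overall dilution factor = 25 × 25 × 1000 × 501 = 3.13 × 10⁸.
Original = 0.102 ng/L × 3.13 × 10⁸ = 3.19 × 10⁷ ng/L = 31.9 mg/L.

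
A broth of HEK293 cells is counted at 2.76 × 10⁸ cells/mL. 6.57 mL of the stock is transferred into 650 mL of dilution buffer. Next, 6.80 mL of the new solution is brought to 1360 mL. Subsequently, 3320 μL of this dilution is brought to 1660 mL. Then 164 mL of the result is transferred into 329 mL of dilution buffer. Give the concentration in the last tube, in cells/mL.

9.19 cells/mL

Overall dilution factor = 99.93 × 200 × 500 × 3.006 = 3.00 × 10⁷.
2.76 × 10⁸ cells/mL / 3.00 × 10⁷ = 9.19 cells/mL.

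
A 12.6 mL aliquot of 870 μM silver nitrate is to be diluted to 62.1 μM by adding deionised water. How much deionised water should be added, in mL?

164 mL

V₂ = C₁V₁/C₂ = 870 × 12.6 / 62.1 = 177 mL.
Diluent to add = V₂ − V₁ = 177 − 12.6 = 164 mL.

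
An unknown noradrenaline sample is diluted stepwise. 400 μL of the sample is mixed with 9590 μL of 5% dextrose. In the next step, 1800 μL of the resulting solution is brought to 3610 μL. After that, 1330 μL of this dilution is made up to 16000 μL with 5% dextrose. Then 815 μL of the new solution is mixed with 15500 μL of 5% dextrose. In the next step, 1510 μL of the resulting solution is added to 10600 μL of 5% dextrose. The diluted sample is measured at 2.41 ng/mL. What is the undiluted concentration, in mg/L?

233 mg/L

Overall dilution factor = 24.98 × 2.006 × 12.03 × 20.02 × 8.020 = 9.67 × 10⁴.
Original = 2.41 ng/mL × 9.67 × 10⁴ = 2.33 × 10⁵ ng/mL = 233 mg/L.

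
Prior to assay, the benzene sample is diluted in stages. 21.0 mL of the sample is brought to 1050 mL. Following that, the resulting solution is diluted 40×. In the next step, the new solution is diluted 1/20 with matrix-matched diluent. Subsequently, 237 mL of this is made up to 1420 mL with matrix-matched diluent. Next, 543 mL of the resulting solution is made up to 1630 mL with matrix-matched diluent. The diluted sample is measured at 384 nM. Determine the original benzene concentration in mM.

Overall dilution factor = 50 × 40 × 20 × 5.992 × 3.002 = 7.19 × 10⁵.
Original = 384 nM × 7.19 × 10⁵ = 2.76 × 10⁸ nM = 276 mM.

276 mM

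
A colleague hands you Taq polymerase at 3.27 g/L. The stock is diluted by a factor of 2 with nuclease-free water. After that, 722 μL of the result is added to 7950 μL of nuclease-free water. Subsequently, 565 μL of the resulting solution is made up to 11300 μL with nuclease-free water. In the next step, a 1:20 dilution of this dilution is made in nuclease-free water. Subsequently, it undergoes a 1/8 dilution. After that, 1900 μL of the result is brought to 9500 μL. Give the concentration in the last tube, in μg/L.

8.51 μg/L

Overall dilution factor = 2 × 12.01 × 20 × 20 × 8 × 5 = 3.84 × 10⁵.
3.27 g/L / 3.84 × 10⁵ = 8.51 × 10⁻⁶ g/L = 8.51 μg/L.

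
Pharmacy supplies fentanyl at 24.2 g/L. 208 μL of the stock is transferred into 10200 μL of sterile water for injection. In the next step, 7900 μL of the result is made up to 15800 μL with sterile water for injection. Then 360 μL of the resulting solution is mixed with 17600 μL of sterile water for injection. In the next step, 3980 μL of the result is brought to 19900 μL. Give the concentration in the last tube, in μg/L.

969 μg/L

Overall dilution factor = 50.04 × 2 × 49.89 × 5 = 2.50 × 10⁴.
24.2 g/L / 2.50 × 10⁴ = 9.69 × 10⁻⁴ g/L = 969 μg/L.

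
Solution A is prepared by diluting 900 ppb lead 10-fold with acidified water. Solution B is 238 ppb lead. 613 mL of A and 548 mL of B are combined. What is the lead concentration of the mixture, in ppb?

C_A = 900 ppb / 10 = 90.0 ppb.
C_mix = (C_A·V_A + C_B·V_B)/(V_A + V_B) = (90.0×613 + 238×548) / 1161 = 160 ppb.

160 ppb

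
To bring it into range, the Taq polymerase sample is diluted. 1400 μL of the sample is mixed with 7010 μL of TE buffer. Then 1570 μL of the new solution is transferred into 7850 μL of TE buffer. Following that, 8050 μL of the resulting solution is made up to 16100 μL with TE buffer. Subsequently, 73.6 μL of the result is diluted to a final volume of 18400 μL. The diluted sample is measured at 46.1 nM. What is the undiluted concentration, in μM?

Overall dilution factor = 6.007 × 6 × 2 × 250 = 1.80 × 10⁴.
Original = 46.1 nM × 1.80 × 10⁴ = 8.31 × 10⁵ nM = 831 μM.

831 μM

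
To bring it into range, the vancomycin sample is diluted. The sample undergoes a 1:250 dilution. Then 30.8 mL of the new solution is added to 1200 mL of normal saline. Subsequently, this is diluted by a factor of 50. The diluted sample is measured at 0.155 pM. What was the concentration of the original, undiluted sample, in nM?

Overall dilution factor = 250 × 39.96 × 50 = 5.00 × 10⁵.
Original = 0.155 pM × 5.00 × 10⁵ = 7.74 × 10⁴ pM = 77.4 nM.

77.4 nM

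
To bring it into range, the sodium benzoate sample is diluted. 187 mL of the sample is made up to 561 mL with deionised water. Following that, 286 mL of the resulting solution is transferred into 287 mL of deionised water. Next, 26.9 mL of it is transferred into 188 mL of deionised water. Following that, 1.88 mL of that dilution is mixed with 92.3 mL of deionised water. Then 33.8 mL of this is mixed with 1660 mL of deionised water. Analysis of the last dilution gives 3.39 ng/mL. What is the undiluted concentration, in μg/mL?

409 μg/mL

Overall dilution factor = 3 × 2.003 × 7.989 × 50.10 × 50.11 = 1.21 × 10⁵.
Original = 3.39 ng/mL × 1.21 × 10⁵ = 4.09 × 10⁵ ng/mL = 409 μg/mL.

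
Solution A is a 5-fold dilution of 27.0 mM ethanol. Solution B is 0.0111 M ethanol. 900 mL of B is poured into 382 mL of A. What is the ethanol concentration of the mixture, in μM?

C_A = 27.0 mM / 5 = 5.40 mM.
C_B = 0.0111 M = 11.1 mM.
C_mix = (C_A·V_A + C_B·V_B)/(V_A + V_B) = (5.40×382 + 11.1×900) / 1282 = 9.40 mM = 9400 μM.

9400 μM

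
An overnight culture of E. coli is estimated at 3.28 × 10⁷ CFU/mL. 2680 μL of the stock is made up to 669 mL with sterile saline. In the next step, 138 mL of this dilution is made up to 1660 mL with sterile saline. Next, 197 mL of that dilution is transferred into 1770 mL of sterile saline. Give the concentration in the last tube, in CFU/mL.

Overall dilution factor = 249.6 × 12.03 × 9.985 = 3.00 × 10⁴.
3.28 × 10⁷ CFU/mL / 3.00 × 10⁴ = 1090 CFU/mL.

1090 CFU/mL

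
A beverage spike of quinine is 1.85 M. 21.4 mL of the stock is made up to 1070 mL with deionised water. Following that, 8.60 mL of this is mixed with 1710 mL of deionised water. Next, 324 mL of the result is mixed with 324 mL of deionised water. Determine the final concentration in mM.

Overall dilution factor = 50 × 199.8 × 2 = 2.00 × 10⁴.
1.85 M / 2.00 × 10⁴ = 9.26 × 10⁻⁵ M = 0.0926 mM.

0.0926 mM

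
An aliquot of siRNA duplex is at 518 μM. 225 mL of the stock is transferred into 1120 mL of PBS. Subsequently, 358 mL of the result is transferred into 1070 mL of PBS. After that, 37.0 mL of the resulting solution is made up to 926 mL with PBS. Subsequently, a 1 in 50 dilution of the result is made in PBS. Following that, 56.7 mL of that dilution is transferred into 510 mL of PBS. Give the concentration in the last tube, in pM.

Overall dilution factor = 5.978 × 3.989 × 25.03 × 50 × 9.995 = 2.98 × 10⁵.
518 μM / 2.98 × 10⁵ = 1.74 × 10⁻³ μM = 1740 pM.

1740 pM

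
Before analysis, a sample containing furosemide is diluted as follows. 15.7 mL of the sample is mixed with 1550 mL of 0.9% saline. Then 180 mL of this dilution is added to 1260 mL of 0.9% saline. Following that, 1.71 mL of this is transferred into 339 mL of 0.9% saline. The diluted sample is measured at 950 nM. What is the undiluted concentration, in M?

0.151 M

Overall dilution factor = 99.73 × 8 × 199.2 = 1.59 × 10⁵.
Original = 950 nM × 1.59 × 10⁵ = 1.51 × 10⁸ nM = 0.151 M.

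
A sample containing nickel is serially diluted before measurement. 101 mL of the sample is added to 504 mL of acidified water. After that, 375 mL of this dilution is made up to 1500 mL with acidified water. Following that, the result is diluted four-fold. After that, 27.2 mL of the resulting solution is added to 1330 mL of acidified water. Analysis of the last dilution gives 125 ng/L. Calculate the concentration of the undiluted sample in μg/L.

598 μg/L

Overall dilution factor = 5.990 × 4 × 4 × 49.90 = 4782.
Original = 125 ng/L × 4782 = 5.98 × 10⁵ ng/L = 598 μg/L.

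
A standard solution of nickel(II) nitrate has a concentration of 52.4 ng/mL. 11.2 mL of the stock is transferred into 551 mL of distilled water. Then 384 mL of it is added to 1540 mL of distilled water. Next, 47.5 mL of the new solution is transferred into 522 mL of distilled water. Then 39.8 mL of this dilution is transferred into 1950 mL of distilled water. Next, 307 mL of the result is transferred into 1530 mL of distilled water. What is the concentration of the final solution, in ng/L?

0.0581 ng/L

Overall dilution factor = 50.20 × 5.010 × 11.99 × 49.99 × 5.984 = 9.02 × 10⁵.
52.4 ng/mL / 9.02 × 10⁵ = 5.81 × 10⁻⁵ ng/mL = 0.0581 ng/L.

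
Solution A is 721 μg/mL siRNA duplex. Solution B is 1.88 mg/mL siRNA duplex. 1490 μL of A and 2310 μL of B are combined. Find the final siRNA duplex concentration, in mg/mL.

1.43 mg/mL

C_B = 1.88 mg/mL = 1880 μg/mL.
C_mix = (C_A·V_A + C_B·V_B)/(V_A + V_B) = (721×1490 + 1880×2310) / 3800 = 1426 μg/mL = 1.43 mg/mL.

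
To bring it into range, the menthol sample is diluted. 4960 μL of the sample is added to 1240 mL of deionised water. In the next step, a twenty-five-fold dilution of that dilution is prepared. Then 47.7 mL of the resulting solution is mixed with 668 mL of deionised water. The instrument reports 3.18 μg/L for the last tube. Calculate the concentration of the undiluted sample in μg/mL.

299 μg/mL

Overall dilution factor = 251 × 25 × 15.00 = 9.42 × 10⁴.
Original = 3.18 μg/L × 9.42 × 10⁴ = 2.99 × 10⁵ μg/L = 299 μg/mL.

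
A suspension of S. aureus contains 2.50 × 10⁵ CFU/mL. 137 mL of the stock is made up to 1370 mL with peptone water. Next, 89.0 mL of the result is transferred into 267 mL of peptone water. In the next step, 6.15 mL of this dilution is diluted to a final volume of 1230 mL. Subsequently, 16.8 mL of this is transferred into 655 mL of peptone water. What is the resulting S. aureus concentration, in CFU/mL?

0.781 CFU/mL

Overall dilution factor = 10 × 4 × 200 × 39.99 = 3.20 × 10⁵.
2.50 × 10⁵ CFU/mL / 3.20 × 10⁵ = 0.781 CFU/mL.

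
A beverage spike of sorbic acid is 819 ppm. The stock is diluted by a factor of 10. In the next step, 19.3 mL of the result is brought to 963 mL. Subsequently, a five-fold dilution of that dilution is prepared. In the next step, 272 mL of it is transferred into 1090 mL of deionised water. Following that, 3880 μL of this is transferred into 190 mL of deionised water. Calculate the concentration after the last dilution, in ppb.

Overall dilution factor = 10 × 49.90 × 5 × 5.007 × 49.97 = 6.24 × 10⁵.
819 ppm / 6.24 × 10⁵ = 1.31 × 10⁻³ ppm = 1.31 ppb.

1.31 ppb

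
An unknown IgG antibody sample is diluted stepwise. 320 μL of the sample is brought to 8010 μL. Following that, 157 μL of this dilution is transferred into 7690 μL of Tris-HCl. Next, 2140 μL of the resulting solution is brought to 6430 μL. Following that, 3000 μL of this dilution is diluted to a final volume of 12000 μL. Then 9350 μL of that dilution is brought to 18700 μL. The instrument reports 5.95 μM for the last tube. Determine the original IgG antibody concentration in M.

Overall dilution factor = 25.03 × 49.98 × 3.005 × 4 × 2 = 3.01 × 10⁴.
Original = 5.95 μM × 3.01 × 10⁴ = 1.79 × 10⁵ μM = 0.179 M.

0.179 M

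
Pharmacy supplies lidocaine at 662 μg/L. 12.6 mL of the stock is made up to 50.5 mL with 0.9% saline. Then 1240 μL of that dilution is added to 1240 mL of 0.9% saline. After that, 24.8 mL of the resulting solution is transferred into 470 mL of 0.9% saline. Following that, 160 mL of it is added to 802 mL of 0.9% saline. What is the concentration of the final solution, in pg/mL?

1.38 pg/mL

Overall dilution factor = 4.008 × 1001 × 19.95 × 6.013 = 4.81 × 10⁵.
662 μg/L / 4.81 × 10⁵ = 1.38 × 10⁻³ μg/L = 1.38 pg/mL.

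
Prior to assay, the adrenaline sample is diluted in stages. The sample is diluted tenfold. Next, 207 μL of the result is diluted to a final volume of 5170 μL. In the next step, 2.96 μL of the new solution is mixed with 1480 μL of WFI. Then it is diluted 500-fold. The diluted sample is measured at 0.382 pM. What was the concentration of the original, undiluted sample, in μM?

Overall dilution factor = 10 × 24.98 × 501 × 500 = 6.26 × 10⁷.
Original = 0.382 pM × 6.26 × 10⁷ = 2.39 × 10⁷ pM = 23.9 μM.

23.9 μM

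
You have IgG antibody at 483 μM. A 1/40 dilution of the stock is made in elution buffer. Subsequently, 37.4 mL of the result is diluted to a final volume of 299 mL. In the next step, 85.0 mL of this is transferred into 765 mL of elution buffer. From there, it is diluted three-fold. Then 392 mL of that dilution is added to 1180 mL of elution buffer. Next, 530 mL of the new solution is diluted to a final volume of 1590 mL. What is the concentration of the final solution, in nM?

4.18 nM

Overall dilution factor = 40 × 7.995 × 10 × 3 × 4.010 × 3 = 1.15 × 10⁵.
483 μM / 1.15 × 10⁵ = 4.18 × 10⁻³ μM = 4.18 nM.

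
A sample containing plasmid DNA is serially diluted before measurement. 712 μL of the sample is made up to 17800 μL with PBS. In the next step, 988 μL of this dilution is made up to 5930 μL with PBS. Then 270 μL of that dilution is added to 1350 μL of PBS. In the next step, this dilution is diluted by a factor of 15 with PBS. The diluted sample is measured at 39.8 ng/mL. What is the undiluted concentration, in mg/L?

537 mg/L

Overall dilution factor = 25 × 6.002 × 6 × 15 = 1.35 × 10⁴.
Original = 39.8 ng/mL × 1.35 × 10⁴ = 5.37 × 10⁵ ng/mL = 537 mg/L.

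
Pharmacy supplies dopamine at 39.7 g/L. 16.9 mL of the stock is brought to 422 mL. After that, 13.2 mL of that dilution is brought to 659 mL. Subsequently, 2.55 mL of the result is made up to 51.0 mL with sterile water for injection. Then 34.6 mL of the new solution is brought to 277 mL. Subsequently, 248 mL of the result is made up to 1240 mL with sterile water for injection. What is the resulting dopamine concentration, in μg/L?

Overall dilution factor = 24.97 × 49.92 × 20 × 8.006 × 5 = 9.98 × 10⁵.
39.7 g/L / 9.98 × 10⁵ = 3.98 × 10⁻⁵ g/L = 39.8 μg/L.

39.8 μg/L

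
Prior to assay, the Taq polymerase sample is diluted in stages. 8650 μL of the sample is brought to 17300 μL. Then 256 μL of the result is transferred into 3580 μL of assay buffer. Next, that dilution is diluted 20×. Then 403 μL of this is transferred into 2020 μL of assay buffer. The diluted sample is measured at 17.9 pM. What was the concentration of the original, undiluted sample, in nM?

Overall dilution factor = 2 × 14.98 × 20 × 6.012 = 3604.
Original = 17.9 pM × 3604 = 6.45 × 10⁴ pM = 64.5 nM.

64.5 nM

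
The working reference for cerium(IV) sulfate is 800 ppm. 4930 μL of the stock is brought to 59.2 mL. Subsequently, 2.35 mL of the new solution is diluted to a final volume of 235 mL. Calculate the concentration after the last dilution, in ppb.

666 ppb

Overall dilution factor = 12.01 × 100 = 1201.
800 ppm / 1201 = 0.666 ppm = 666 ppb.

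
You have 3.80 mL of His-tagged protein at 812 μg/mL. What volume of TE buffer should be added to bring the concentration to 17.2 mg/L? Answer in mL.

176 mL

17.2 mg/L = 17.2 μg/mL.
V₂ = C₁V₁/C₂ = 812 × 3.80 / 17.2 = 179 mL.
Diluent to add = V₂ − V₁ = 179 − 3.80 = 176 mL.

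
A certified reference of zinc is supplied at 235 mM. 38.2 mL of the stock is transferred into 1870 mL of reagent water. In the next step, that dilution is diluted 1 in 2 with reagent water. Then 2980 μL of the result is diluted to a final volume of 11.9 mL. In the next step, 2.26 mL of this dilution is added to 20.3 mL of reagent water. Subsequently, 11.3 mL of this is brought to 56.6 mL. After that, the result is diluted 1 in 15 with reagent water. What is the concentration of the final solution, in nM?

Overall dilution factor = 49.95 × 2 × 3.993 × 9.982 × 5.009 × 15 = 2.99 × 10⁵.
235 mM / 2.99 × 10⁵ = 7.85 × 10⁻⁴ mM = 785 nM.

785 nM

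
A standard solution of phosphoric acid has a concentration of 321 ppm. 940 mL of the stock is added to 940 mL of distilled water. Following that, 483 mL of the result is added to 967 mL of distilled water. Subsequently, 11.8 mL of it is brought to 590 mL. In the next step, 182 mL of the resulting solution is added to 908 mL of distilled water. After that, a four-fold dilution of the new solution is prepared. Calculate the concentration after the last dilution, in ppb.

Overall dilution factor = 2 × 3.002 × 50 × 5.989 × 4 = 7192.
321 ppm / 7192 = 0.0446 ppm = 44.6 ppb.

44.6 ppb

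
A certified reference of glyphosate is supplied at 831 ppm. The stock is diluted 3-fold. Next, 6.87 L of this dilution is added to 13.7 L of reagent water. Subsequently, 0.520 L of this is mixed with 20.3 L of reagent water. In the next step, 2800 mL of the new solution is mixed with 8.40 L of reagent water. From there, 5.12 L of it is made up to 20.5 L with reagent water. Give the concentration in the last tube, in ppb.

144 ppb

Overall dilution factor = 3 × 2.994 × 40.04 × 4 × 4.004 = 5760.
831 ppm / 5760 = 0.144 ppm = 144 ppb.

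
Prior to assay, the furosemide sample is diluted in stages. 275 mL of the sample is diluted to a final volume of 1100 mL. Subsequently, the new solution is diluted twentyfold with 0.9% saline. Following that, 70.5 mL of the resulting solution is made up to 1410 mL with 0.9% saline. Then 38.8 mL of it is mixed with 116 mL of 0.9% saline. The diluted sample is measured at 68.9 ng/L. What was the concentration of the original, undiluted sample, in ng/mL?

Overall dilution factor = 4 × 20 × 20 × 3.990 = 6384.
Original = 68.9 ng/L × 6384 = 4.40 × 10⁵ ng/L = 440 ng/mL.

440 ng/mL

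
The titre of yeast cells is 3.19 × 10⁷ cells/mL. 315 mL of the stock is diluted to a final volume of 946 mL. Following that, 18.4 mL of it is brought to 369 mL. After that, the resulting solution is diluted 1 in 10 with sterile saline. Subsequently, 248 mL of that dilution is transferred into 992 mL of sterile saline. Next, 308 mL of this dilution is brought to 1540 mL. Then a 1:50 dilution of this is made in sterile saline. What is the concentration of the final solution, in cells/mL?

Overall dilution factor = 3.003 × 20.05 × 10 × 5 × 5 × 50 = 7.53 × 10⁵.
3.19 × 10⁷ cells/mL / 7.53 × 10⁵ = 42.4 cells/mL.

42.4 cells/mL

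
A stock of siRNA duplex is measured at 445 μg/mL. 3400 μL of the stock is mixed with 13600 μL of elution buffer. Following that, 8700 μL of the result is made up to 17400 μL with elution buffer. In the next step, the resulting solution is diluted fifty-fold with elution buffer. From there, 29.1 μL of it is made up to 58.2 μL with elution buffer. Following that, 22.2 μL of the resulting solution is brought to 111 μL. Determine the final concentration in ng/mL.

89.0 ng/mL

Overall dilution factor = 5 × 2 × 50 × 2 × 5 = 5000.
445 μg/mL / 5000 = 0.0890 μg/mL = 89.0 ng/mL.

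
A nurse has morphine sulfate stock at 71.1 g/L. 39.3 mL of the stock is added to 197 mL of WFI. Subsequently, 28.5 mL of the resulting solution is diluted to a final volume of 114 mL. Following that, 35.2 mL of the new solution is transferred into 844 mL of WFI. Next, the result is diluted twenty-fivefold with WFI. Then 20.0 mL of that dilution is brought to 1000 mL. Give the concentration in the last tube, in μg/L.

94.7 μg/L

Overall dilution factor = 6.013 × 4 × 24.98 × 25 × 50 = 7.51 × 10⁵.
71.1 g/L / 7.51 × 10⁵ = 9.47 × 10⁻⁵ g/L = 94.7 μg/L.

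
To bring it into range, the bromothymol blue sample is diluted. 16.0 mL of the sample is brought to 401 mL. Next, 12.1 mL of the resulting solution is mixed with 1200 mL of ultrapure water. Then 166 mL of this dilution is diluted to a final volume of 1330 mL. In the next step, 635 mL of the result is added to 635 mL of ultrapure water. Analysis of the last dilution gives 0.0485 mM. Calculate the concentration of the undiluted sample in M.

Overall dilution factor = 25.06 × 100.2 × 8.012 × 2 = 4.02 × 10⁴.
Original = 0.0485 mM × 4.02 × 10⁴ = 1951 mM = 1.95 M.

1.95 M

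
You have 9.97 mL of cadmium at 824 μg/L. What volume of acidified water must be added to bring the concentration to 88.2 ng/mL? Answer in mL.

83.2 mL

88.2 ng/mL = 88.2 μg/L.
V₂ = C₁V₁/C₂ = 824 × 9.97 / 88.2 = 93.1 mL.
Diluent to add = V₂ − V₁ = 93.1 − 9.97 = 83.2 mL.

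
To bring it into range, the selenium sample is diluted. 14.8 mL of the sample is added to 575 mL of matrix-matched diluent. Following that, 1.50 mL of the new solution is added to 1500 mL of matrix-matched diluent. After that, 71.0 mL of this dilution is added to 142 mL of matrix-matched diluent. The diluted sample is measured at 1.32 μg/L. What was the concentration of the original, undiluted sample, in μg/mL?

Overall dilution factor = 39.85 × 1001 × 3 = 1.20 × 10⁵.
Original = 1.32 μg/L × 1.20 × 10⁵ = 1.58 × 10⁵ μg/L = 158 μg/mL.

158 μg/mL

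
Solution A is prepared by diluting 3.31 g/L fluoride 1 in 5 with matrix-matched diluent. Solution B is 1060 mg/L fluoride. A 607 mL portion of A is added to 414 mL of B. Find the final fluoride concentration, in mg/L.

C_A = 3.31 g/L / 5 = 0.662 g/L.
C_B = 1060 mg/L = 1.06 g/L.
C_mix = (C_A·V_A + C_B·V_B)/(V_A + V_B) = (0.662×607 + 1.06×414) / 1021 = 0.823 g/L = 823 mg/L.

823 mg/L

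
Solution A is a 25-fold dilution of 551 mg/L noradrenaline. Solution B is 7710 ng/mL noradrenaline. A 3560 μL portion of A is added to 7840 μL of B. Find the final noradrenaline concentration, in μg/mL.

12.2 μg/mL

C_A = 551 mg/L / 25 = 22.0 mg/L.
C_B = 7710 ng/mL = 7.71 mg/L.
C_mix = (C_A·V_A + C_B·V_B)/(V_A + V_B) = (22.0×3560 + 7.71×7840) / 11400 = 12.2 mg/L = 12.2 μg/mL.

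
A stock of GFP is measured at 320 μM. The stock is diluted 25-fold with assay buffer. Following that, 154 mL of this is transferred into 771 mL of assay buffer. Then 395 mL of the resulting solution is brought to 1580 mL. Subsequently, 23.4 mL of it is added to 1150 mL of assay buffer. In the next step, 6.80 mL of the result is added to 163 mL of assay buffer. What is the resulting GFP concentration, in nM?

0.425 nM

Overall dilution factor = 25 × 6.006 × 4 × 50.15 × 24.97 = 7.52 × 10⁵.
320 μM / 7.52 × 10⁵ = 4.25 × 10⁻⁴ μM = 0.425 nM.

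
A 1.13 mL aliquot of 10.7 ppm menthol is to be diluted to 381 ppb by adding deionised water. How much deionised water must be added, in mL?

30.6 mL

381 ppb = 0.381 ppm.
V₂ = C₁V₁/C₂ = 10.7 × 1.13 / 0.381 = 31.7 mL.
Diluent to add = V₂ − V₁ = 31.7 − 1.13 = 30.6 mL.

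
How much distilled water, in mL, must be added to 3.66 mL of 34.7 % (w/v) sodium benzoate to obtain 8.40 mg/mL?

8.40 mg/mL = 0.840 % (w/v).
V₂ = C₁V₁/C₂ = 34.7 × 3.66 / 0.840 = 151 mL.
Diluent to add = V₂ − V₁ = 151 − 3.66 = 148 mL.

148 mL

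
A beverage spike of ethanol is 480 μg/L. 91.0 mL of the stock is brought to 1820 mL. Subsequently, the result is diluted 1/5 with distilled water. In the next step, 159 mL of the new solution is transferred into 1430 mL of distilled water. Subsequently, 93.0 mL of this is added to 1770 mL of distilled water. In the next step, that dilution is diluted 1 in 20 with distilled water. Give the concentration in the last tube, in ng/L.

Overall dilution factor = 20 × 5 × 9.994 × 20.03 × 20 = 4.00 × 10⁵.
480 μg/L / 4.00 × 10⁵ = 1.20 × 10⁻³ μg/L = 1.20 ng/L.

1.20 ng/L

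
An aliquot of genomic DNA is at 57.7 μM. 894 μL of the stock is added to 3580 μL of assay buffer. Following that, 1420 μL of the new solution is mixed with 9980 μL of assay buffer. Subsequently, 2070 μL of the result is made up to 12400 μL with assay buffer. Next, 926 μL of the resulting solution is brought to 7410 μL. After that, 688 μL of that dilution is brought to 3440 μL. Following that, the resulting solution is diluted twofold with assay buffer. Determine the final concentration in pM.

3000 pM

Overall dilution factor = 5.004 × 8.028 × 5.990 × 8.002 × 5 × 2 = 1.93 × 10⁴.
57.7 μM / 1.93 × 10⁴ = 3.00 × 10⁻³ μM = 3000 pM.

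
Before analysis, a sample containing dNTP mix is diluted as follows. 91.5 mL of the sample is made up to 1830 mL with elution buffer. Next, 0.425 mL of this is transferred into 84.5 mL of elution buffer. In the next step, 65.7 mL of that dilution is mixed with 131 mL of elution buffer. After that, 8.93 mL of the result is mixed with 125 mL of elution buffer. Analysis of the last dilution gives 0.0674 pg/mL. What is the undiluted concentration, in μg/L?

Overall dilution factor = 20 × 199.8 × 2.994 × 15.00 = 1.79 × 10⁵.
Original = 0.0674 pg/mL × 1.79 × 10⁵ = 1.21 × 10⁴ pg/mL = 12.1 μg/L.

12.1 μg/L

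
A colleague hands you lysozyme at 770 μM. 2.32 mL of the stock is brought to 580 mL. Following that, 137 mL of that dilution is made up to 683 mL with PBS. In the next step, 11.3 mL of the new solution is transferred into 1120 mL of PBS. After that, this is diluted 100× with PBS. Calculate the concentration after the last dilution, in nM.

Overall dilution factor = 250 × 4.985 × 100.1 × 100 = 1.25 × 10⁷.
770 μM / 1.25 × 10⁷ = 6.17 × 10⁻⁵ μM = 0.0617 nM.

0.0617 nM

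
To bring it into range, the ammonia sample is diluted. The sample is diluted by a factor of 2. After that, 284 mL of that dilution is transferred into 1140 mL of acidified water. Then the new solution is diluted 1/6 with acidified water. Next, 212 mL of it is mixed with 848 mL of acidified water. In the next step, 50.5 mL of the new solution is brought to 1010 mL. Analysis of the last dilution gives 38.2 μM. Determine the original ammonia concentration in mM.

230 mM

Overall dilution factor = 2 × 5.014 × 6 × 5 × 20 = 6017.
Original = 38.2 μM × 6017 = 2.30 × 10⁵ μM = 230 mM.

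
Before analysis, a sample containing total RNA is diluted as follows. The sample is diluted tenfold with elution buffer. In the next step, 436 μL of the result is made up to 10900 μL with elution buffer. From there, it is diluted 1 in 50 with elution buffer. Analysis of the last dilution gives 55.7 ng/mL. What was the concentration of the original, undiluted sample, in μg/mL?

696 μg/mL

Overall dilution factor = 10 × 25 × 50 = 1.25 × 10⁴.
Original = 55.7 ng/mL × 1.25 × 10⁴ = 6.96 × 10⁵ ng/mL = 696 μg/mL.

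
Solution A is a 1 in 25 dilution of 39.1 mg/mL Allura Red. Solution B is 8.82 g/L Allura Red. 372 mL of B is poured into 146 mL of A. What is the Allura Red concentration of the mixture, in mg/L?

C_A = 39.1 mg/mL / 25 = 1.56 mg/mL.
C_B = 8.82 g/L = 8.82 mg/mL.
C_mix = (C_A·V_A + C_B·V_B)/(V_A + V_B) = (1.56×146 + 8.82×372) / 518.0 = 6.77 mg/mL = 6770 mg/L.

6770 mg/L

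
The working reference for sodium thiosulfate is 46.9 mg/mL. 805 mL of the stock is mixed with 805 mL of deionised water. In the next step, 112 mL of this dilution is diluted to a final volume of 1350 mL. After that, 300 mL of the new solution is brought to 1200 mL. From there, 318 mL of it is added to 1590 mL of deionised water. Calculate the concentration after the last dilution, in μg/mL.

Overall dilution factor = 2 × 12.05 × 4 × 6 = 579.
46.9 mg/mL / 579 = 0.0811 mg/mL = 81.1 μg/mL.

81.1 μg/mL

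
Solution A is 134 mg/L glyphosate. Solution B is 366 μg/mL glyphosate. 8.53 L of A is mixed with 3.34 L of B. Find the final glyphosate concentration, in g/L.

0.199 g/L

C_B = 366 μg/mL = 366 mg/L.
C_mix = (C_A·V_A + C_B·V_B)/(V_A + V_B) = (134×8.53 + 366×3.34) / 11.87 = 199 mg/L = 0.199 g/L.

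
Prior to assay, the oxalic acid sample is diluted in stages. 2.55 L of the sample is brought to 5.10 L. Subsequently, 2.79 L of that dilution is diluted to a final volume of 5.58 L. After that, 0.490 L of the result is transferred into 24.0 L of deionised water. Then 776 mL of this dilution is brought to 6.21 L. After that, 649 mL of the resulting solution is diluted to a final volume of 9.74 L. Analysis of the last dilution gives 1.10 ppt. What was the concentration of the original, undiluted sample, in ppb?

26.4 ppb

Overall dilution factor = 2 × 2 × 49.98 × 8.003 × 15.01 = 2.40 × 10⁴.
Original = 1.10 ppt × 2.40 × 10⁴ = 2.64 × 10⁴ ppt = 26.4 ppb.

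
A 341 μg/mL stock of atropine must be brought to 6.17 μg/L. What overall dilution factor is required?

Factor = C₀/C_target = 341 μg/mL / 6.17 μg/L = 5.53 × 10⁴.

5.53 × 10⁴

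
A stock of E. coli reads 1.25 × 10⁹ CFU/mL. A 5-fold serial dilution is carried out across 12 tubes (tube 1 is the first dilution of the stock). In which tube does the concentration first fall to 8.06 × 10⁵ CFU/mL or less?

Tube n has concentration 1.25 × 10⁹ CFU/mL / 5ⁿ.
Need 5ⁿ ≥ 1.25 × 10⁹ CFU/mL / 8.06 × 10⁵ CFU/mL = 1551, so n ≥ 4.56.
First such tube: n = 5.

tube 5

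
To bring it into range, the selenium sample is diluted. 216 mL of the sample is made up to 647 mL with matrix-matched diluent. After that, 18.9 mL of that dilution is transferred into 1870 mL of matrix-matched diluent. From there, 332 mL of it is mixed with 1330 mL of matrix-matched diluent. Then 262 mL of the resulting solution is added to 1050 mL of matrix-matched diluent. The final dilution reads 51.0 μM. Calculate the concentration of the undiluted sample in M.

Overall dilution factor = 2.995 × 99.94 × 5.006 × 5.008 = 7505.
Original = 51.0 μM × 7505 = 3.83 × 10⁵ μM = 0.383 M.

0.383 M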